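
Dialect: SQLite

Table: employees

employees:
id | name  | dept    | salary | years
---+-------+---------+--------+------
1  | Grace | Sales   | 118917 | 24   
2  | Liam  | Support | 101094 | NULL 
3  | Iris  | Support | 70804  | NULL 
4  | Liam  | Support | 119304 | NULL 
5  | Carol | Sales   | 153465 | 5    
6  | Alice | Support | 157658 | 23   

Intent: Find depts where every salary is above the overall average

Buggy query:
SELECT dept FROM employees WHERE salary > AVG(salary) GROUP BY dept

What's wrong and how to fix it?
Bug: AVG() is an aggregate; it can't sit directly in WHERE

Fix: Use a subquery for AVG and a HAVING MIN(...) filter so the condition holds for every row in the group

Corrected query:
SELECT dept FROM employees GROUP BY dept HAVING MIN(salary) > (SELECT AVG(salary) FROM employees)

Result:
(no rows)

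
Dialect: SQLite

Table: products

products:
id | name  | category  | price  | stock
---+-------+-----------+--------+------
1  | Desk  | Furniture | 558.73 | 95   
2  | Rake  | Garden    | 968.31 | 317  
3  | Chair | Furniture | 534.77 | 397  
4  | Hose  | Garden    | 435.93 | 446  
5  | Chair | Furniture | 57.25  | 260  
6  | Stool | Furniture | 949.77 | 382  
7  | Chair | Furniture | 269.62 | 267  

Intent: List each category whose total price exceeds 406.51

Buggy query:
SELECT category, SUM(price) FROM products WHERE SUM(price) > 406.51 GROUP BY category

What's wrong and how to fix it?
Bug: Aggregate functions cannot appear in a WHERE clause

Fix: Use HAVING (which filters groups after aggregation) instead of WHERE

Corrected query:
SELECT category, SUM(price) FROM products GROUP BY category HAVING SUM(price) > 406.51

Result:
category  | SUM(price)
----------+-----------
Furniture | 2370.14   
Garden    | 1404.24   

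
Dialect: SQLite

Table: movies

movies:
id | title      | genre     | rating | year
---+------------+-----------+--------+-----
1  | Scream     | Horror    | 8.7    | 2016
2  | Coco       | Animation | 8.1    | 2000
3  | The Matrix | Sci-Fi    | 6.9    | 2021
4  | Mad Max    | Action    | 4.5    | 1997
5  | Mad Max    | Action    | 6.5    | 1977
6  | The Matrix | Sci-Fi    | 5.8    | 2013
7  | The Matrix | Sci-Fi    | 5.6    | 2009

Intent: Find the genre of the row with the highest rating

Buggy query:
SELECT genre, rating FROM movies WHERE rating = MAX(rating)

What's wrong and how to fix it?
Bug: MAX(rating) is an aggregate and cannot be used directly in WHERE

Fix: Use a subquery: WHERE rating = (SELECT MAX(rating) FROM movies)

Corrected query:
SELECT genre, rating FROM movies WHERE rating = (SELECT MAX(rating) FROM movies)

Result:
genre  | rating
-------+-------
Horror | 8.7   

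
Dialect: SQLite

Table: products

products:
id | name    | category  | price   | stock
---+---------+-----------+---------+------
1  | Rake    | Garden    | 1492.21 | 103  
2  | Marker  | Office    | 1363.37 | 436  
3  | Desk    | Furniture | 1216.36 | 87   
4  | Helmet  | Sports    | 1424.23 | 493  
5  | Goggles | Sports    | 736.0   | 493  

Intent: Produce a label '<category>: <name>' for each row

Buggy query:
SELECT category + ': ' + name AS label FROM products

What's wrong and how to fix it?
Bug: '+' is numeric addition; on text columns SQLite converts them to 0 instead of concatenating

Fix: Replace + with || to concatenate text

Corrected query:
SELECT category || ': ' || name AS label FROM products

Result:
label          
---------------
Garden: Rake   
Office: Marker 
Furniture: Desk
Sports: Helmet 
Sports: Goggles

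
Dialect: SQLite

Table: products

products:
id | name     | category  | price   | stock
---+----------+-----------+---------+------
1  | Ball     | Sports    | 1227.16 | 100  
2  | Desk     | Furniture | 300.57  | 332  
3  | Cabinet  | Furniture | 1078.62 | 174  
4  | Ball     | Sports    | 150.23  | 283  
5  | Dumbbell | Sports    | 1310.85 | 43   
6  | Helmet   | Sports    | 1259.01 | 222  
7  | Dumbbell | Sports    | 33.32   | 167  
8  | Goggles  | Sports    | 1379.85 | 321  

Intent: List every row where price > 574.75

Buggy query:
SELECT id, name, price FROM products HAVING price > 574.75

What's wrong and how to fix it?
Bug: HAVING filters the output of aggregation, but this query has no GROUP BY and no aggregate functions, so SQLite rejects it (HAVING clause on a non-aggregate query); the condition here is per row

Fix: Replace HAVING with WHERE since the condition applies to individual rows

Corrected query:
SELECT id, name, price FROM products WHERE price > 574.75

Result:
id | name     | price  
---+----------+--------
1  | Ball     | 1227.16
3  | Cabinet  | 1078.62
5  | Dumbbell | 1310.85
6  | Helmet   | 1259.01
8  | Goggles  | 1379.85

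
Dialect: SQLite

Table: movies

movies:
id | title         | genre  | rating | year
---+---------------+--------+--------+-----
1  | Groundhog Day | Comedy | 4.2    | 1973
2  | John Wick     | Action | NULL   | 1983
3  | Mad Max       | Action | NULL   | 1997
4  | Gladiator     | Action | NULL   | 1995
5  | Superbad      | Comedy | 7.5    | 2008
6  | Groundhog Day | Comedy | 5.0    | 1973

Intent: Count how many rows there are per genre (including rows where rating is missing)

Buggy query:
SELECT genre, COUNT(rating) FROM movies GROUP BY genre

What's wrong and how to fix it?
Bug: COUNT(column) counts non-NULL values only; rows with NULL rating aren't counted

Fix: Use COUNT(*) to count all rows regardless of NULL

Corrected query:
SELECT genre, COUNT(*) FROM movies GROUP BY genre

Result:
genre  | COUNT(*)
-------+---------
Action | 3       
Comedy | 3       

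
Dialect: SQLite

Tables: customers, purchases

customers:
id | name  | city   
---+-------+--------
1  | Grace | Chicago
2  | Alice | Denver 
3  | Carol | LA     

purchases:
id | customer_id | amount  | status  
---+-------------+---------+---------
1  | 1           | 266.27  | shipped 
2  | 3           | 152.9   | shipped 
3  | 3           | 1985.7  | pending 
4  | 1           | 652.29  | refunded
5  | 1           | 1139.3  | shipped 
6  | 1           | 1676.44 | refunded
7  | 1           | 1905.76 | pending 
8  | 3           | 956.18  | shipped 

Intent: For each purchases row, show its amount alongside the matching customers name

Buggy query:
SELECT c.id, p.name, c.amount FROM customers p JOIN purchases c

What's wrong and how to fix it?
Bug: JOIN with no ON clause produces a cartesian product; every purchases row pairs with every customers row

Fix: Specify the join condition linking the foreign key to the parent id

Corrected query:
SELECT c.id, p.name, c.amount FROM customers p JOIN purchases c ON c.customer_id = p.id

Result:
id | name  | amount 
---+-------+--------
1  | Grace | 266.27 
2  | Carol | 152.9  
3  | Carol | 1985.7 
4  | Grace | 652.29 
5  | Grace | 1139.3 
6  | Grace | 1676.44
7  | Grace | 1905.76
8  | Carol | 956.18 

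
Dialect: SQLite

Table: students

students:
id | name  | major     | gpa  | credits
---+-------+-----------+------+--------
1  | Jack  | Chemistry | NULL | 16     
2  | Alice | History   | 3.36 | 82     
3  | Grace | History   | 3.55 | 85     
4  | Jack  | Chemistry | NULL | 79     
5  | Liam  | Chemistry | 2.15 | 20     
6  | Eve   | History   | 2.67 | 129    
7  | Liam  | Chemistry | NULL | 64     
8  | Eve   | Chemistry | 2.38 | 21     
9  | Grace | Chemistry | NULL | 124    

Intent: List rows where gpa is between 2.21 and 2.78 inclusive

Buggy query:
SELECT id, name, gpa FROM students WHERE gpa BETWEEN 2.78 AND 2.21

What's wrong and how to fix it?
Bug: BETWEEN expects the lower bound first; with 2.78 AND 2.21 the range is empty

Fix: Swap the bounds so the smaller value comes first

Corrected query:
SELECT id, name, gpa FROM students WHERE gpa BETWEEN 2.21 AND 2.78

Result:
id | name | gpa 
---+------+-----
6  | Eve  | 2.67
8  | Eve  | 2.38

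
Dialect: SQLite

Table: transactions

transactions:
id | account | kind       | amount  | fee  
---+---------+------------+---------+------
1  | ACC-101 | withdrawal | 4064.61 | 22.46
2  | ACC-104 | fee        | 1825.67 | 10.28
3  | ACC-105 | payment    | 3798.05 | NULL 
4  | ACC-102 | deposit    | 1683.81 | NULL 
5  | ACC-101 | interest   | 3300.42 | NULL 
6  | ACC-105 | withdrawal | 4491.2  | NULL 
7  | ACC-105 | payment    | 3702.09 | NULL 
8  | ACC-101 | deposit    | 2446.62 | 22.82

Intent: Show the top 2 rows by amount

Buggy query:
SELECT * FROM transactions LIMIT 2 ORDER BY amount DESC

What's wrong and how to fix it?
Bug: ORDER BY cannot follow LIMIT; LIMIT is the final clause

Fix: Swap the clauses: ORDER BY first, then LIMIT

Corrected query:
SELECT * FROM transactions ORDER BY amount DESC LIMIT 2

Result:
id | account | kind       | amount  | fee  
---+---------+------------+---------+------
6  | ACC-105 | withdrawal | 4491.2  | NULL 
1  | ACC-101 | withdrawal | 4064.61 | 22.46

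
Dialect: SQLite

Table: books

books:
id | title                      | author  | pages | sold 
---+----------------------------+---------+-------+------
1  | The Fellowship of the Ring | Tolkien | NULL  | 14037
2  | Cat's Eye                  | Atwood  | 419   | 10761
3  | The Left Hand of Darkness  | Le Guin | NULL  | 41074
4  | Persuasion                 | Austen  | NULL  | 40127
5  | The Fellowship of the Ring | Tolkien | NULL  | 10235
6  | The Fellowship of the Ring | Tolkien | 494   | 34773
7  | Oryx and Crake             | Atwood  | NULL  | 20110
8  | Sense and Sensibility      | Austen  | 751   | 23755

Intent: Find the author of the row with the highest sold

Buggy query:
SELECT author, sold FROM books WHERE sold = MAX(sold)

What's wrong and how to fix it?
Bug: MAX(sold) is an aggregate and cannot be used directly in WHERE

Fix: Wrap MAX in a scalar subquery so WHERE compares against a single value

Corrected query:
SELECT author, sold FROM books WHERE sold = (SELECT MAX(sold) FROM books)

Result:
author  | sold 
--------+------
Le Guin | 41074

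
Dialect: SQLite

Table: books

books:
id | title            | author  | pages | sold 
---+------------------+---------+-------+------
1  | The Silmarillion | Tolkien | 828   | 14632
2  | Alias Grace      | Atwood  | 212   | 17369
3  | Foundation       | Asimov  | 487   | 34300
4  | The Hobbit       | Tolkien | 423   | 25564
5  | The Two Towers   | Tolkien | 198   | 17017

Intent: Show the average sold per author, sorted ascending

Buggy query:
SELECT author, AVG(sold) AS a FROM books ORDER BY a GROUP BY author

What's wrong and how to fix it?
Bug: GROUP BY must precede ORDER BY

Fix: Reorder: SELECT … FROM … GROUP BY … ORDER BY …

Corrected query:
SELECT author, AVG(sold) AS a FROM books GROUP BY author ORDER BY a

Result:
author  | a    
--------+------
Atwood  | 17369
Tolkien | 19071
Asimov  | 34300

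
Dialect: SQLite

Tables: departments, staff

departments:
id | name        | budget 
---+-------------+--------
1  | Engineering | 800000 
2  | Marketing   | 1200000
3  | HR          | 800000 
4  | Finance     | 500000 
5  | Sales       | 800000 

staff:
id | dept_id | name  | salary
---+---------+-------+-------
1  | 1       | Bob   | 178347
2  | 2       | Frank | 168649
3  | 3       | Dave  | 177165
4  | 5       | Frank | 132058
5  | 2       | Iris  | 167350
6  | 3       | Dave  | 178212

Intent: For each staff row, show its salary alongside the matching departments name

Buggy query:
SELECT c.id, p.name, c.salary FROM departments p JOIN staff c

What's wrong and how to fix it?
Bug: Missing join condition: each staff row is matched to all departments rows instead of just its own

Fix: Add ON c.dept_id = p.id to the JOIN

Corrected query:
SELECT c.id, p.name, c.salary FROM departments p JOIN staff c ON c.dept_id = p.id

Result:
id | name        | salary
---+-------------+-------
1  | Engineering | 178347
2  | Marketing   | 168649
3  | HR          | 177165
4  | Sales       | 132058
5  | Marketing   | 167350
6  | HR          | 178212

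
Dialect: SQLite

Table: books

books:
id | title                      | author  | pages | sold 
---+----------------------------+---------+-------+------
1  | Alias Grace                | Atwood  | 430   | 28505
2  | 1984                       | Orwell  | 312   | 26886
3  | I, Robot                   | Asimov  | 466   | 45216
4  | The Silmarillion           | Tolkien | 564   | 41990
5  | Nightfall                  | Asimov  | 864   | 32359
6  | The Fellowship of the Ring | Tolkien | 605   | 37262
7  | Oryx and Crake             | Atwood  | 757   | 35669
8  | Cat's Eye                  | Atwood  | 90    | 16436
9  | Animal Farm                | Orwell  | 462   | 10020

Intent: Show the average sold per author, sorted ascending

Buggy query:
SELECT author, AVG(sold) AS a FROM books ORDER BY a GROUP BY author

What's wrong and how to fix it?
Bug: ORDER BY appears before GROUP BY; SQL clause order requires GROUP BY first

Fix: Reorder: SELECT … FROM … GROUP BY … ORDER BY …

Corrected query:
SELECT author, AVG(sold) AS a FROM books GROUP BY author ORDER BY a

Result:
author  | a      
--------+--------
Orwell  | 18453  
Atwood  | 26870  
Asimov  | 38787.5
Tolkien | 39626  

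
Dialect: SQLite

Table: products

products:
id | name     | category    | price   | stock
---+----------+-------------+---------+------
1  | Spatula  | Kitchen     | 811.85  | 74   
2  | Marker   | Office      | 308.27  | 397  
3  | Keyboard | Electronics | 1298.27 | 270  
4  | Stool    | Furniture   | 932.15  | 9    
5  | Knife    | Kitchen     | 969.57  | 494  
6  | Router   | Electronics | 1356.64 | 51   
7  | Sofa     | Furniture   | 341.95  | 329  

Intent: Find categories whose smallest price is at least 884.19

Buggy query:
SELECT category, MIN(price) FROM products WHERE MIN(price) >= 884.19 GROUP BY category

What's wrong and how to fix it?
Bug: MIN() in WHERE is a misuse of aggregate

Fix: Replace WHERE with HAVING after the GROUP BY

Corrected query:
SELECT category, MIN(price) FROM products GROUP BY category HAVING MIN(price) >= 884.19

Result:
category    | MIN(price)
------------+-----------
Electronics | 1298.27   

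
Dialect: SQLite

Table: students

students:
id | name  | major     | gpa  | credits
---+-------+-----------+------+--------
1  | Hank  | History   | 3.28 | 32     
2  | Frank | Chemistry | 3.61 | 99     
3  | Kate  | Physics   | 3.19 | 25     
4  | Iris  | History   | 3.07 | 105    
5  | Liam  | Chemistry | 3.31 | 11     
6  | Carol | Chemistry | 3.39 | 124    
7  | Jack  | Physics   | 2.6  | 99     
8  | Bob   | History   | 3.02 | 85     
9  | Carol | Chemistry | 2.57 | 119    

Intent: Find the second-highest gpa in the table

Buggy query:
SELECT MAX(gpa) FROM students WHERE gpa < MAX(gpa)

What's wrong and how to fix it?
Bug: The inner MAX is an aggregate inside WHERE, which is not allowed

Fix: Compute the overall MAX in a subquery, then take MAX of rows below it

Corrected query:
SELECT MAX(gpa) FROM students WHERE gpa < (SELECT MAX(gpa) FROM students)

Result:
MAX(gpa)
--------
3.39    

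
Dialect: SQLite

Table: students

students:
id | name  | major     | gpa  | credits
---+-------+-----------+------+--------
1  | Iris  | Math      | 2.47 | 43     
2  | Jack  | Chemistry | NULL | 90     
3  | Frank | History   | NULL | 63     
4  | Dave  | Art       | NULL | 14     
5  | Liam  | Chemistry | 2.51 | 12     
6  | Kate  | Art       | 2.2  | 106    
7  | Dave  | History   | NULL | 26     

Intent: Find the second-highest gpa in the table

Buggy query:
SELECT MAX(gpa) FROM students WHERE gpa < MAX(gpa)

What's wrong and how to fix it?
Bug: MAX(gpa) on the right of the comparison is an aggregate-in-WHERE error

Fix: Compute the overall MAX in a subquery, then take MAX of rows below it

Corrected query:
SELECT MAX(gpa) FROM students WHERE gpa < (SELECT MAX(gpa) FROM students)

Result:
MAX(gpa)
--------
2.47    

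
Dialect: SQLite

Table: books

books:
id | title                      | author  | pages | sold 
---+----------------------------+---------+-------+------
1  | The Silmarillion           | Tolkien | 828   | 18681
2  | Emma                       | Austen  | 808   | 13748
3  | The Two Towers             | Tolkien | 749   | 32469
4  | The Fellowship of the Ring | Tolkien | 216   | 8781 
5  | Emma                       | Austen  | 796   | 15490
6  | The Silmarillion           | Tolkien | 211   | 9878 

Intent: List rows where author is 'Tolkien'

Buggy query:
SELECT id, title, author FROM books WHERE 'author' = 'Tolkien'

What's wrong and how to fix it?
Bug: Single quotes denote string literals in SQL; the column name is being compared as a constant string

Fix: Remove the quotes around the column name (or use double quotes for an identifier)

Corrected query:
SELECT id, title, author FROM books WHERE author = 'Tolkien'

Result:
id | title                      | author 
---+----------------------------+--------
1  | The Silmarillion           | Tolkien
3  | The Two Towers             | Tolkien
4  | The Fellowship of the Ring | Tolkien
6  | The Silmarillion           | Tolkien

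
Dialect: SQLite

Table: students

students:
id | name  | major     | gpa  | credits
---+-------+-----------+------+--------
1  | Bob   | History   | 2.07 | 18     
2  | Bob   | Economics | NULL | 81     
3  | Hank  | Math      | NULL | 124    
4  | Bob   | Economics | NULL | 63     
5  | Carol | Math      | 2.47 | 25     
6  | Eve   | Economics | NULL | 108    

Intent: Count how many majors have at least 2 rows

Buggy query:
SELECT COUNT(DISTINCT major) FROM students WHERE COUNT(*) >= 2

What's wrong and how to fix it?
Bug: WHERE filters individual rows, not groups, so a group-level COUNT is invalid there

Fix: Use a subquery that GROUPs and filters with HAVING, then count its rows

Corrected query:
SELECT COUNT(*) FROM (SELECT major FROM students GROUP BY major HAVING COUNT(*) >= 2)

Result:
COUNT(*)
--------
2       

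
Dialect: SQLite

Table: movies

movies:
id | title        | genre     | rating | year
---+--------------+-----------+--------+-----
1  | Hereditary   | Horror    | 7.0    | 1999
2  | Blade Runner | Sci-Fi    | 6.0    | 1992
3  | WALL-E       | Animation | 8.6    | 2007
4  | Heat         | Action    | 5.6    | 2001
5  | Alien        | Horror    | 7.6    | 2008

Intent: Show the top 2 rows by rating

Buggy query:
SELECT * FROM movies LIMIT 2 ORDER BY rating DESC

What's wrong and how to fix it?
Bug: ORDER BY cannot follow LIMIT; LIMIT is the final clause

Fix: Swap the clauses: ORDER BY first, then LIMIT

Corrected query:
SELECT * FROM movies ORDER BY rating DESC LIMIT 2

Result:
id | title  | genre     | rating | year
---+--------+-----------+--------+-----
3  | WALL-E | Animation | 8.6    | 2007
5  | Alien  | Horror    | 7.6    | 2008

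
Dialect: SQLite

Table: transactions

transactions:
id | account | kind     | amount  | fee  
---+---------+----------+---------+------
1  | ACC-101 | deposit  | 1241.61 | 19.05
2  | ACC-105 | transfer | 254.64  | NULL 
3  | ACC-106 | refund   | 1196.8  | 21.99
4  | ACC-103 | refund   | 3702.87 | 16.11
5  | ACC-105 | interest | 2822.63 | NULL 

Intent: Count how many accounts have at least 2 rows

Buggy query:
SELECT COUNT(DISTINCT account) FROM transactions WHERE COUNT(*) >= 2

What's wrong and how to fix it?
Bug: COUNT(*) cannot appear in WHERE; the per-group count doesn't exist yet

Fix: Use a subquery that GROUPs and filters with HAVING, then count its rows

Corrected query:
SELECT COUNT(*) FROM (SELECT account FROM transactions GROUP BY account HAVING COUNT(*) >= 2)

Result:
COUNT(*)
--------
1       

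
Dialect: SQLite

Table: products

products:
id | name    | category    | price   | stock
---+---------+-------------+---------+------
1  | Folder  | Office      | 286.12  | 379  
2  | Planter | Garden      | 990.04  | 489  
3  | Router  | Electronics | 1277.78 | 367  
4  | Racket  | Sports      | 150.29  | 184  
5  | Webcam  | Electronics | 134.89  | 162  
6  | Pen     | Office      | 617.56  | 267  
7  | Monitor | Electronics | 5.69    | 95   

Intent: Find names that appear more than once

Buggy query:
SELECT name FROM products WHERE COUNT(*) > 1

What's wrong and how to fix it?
Bug: WHERE can't reference COUNT(*); aggregates are computed after WHERE

Fix: GROUP BY name, then filter groups with HAVING COUNT(*) > 1

Corrected query:
SELECT name FROM products GROUP BY name HAVING COUNT(*) > 1

Result:
(no rows)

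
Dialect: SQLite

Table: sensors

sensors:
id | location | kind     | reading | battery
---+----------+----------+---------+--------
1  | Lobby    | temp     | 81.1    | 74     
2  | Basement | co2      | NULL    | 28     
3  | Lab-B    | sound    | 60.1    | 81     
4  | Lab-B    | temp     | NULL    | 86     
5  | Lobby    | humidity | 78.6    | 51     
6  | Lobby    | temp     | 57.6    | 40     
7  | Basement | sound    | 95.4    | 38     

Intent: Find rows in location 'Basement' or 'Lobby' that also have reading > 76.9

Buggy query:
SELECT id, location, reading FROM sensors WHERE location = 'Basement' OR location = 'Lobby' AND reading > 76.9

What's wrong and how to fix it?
Bug: AND binds tighter than OR, so this parses as location = 'Basement' OR (location = 'Lobby' AND reading > 76.9)

Fix: Add parentheses around the OR so the AND applies to both alternatives

Corrected query:
SELECT id, location, reading FROM sensors WHERE (location = 'Basement' OR location = 'Lobby') AND reading > 76.9

Result:
id | location | reading
---+----------+--------
1  | Lobby    | 81.1   
5  | Lobby    | 78.6   
7  | Basement | 95.4   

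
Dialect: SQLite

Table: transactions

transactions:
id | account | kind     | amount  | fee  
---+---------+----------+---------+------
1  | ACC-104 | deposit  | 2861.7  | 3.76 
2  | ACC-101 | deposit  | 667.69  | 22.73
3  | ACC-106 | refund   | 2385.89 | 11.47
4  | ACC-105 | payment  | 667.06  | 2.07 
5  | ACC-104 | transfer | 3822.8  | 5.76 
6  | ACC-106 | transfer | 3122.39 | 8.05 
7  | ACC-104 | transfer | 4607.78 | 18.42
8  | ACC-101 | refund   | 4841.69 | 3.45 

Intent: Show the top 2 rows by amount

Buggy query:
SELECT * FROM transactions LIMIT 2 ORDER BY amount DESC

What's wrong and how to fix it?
Bug: ORDER BY cannot follow LIMIT; LIMIT is the final clause

Fix: Sort with ORDER BY, then apply LIMIT

Corrected query:
SELECT * FROM transactions ORDER BY amount DESC LIMIT 2

Result:
id | account | kind     | amount  | fee  
---+---------+----------+---------+------
8  | ACC-101 | refund   | 4841.69 | 3.45 
7  | ACC-104 | transfer | 4607.78 | 18.42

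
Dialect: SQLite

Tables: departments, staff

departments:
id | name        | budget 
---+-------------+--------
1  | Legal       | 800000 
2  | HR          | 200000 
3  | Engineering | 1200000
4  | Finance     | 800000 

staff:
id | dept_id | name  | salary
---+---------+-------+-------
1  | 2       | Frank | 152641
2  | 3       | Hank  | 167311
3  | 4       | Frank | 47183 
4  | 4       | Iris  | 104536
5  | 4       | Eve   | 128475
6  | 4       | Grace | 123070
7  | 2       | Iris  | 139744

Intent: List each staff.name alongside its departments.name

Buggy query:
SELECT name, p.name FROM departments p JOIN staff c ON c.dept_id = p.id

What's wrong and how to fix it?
Bug: 'name' exists in both joined tables, so the database can't tell which one is meant

Fix: Prefix ambiguous columns with the table alias

Corrected query:
SELECT c.name, p.name FROM departments p JOIN staff c ON c.dept_id = p.id

Result:
name  | name       
------+------------
Frank | HR         
Hank  | Engineering
Frank | Finance    
Iris  | Finance    
Eve   | Finance    
Grace | Finance    
Iris  | HR         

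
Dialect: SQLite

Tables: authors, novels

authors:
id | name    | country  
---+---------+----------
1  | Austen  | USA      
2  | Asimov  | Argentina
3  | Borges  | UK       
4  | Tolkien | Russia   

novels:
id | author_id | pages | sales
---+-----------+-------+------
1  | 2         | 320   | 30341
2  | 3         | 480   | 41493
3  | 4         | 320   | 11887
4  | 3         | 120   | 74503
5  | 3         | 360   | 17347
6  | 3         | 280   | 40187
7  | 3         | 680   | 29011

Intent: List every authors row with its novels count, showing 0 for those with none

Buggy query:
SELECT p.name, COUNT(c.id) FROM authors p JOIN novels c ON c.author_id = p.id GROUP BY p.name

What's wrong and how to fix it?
Bug: INNER JOIN drops authors rows that have no matching novels rows

Fix: Use LEFT JOIN so parents without children still appear (COUNT(c.id) gives 0)

Corrected query:
SELECT p.name, COUNT(c.id) FROM authors p LEFT JOIN novels c ON c.author_id = p.id GROUP BY p.name

Result:
name    | COUNT(c.id)
--------+------------
Asimov  | 1          
Austen  | 0          
Borges  | 5          
Tolkien | 1          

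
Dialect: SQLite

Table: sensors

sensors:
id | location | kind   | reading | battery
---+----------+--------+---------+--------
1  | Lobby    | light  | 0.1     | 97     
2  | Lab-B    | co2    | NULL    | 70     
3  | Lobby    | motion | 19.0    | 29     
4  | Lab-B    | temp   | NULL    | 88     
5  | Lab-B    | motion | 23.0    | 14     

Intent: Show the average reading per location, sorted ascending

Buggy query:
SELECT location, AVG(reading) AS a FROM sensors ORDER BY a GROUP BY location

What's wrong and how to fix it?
Bug: GROUP BY must precede ORDER BY

Fix: Reorder: SELECT … FROM … GROUP BY … ORDER BY …

Corrected query:
SELECT location, AVG(reading) AS a FROM sensors GROUP BY location ORDER BY a

Result:
location | a   
---------+-----
Lobby    | 9.55
Lab-B    | 23  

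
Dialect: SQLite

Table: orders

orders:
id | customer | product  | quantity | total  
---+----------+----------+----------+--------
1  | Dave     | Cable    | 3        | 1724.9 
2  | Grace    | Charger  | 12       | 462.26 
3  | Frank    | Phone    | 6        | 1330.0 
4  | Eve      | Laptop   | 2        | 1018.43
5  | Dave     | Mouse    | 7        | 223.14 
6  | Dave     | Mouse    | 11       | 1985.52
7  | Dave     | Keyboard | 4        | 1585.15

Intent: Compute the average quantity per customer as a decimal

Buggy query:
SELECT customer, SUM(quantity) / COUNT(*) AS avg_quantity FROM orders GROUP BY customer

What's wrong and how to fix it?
Bug: SUM(quantity) and COUNT(*) are both integers; the division truncates the fractional part

Fix: Cast one side to REAL so the division keeps the fractional part

Corrected query:
SELECT customer, SUM(quantity) * 1.0 / COUNT(*) AS avg_quantity FROM orders GROUP BY customer

Result:
customer | avg_quantity
---------+-------------
Dave     | 6.25        
Eve      | 2           
Frank    | 6           
Grace    | 12          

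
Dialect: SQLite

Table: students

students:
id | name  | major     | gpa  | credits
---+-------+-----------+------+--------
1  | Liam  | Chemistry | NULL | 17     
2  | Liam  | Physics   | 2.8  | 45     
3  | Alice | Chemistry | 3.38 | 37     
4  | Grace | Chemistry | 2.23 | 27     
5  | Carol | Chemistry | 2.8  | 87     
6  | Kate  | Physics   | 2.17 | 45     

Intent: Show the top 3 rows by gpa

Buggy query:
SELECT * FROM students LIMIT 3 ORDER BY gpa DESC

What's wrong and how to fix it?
Bug: ORDER BY cannot follow LIMIT; LIMIT is the final clause

Fix: Sort with ORDER BY, then apply LIMIT

Corrected query:
SELECT * FROM students ORDER BY gpa DESC LIMIT 3

Result:
id | name  | major     | gpa  | credits
---+-------+-----------+------+--------
3  | Alice | Chemistry | 3.38 | 37     
2  | Liam  | Physics   | 2.8  | 45     
5  | Carol | Chemistry | 2.8  | 87     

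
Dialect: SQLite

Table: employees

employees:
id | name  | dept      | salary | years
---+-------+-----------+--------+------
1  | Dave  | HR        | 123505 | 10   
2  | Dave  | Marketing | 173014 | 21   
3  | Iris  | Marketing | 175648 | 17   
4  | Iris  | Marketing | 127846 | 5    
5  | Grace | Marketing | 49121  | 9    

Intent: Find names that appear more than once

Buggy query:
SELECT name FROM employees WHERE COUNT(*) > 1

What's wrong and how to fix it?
Bug: WHERE can't reference COUNT(*); aggregates are computed after WHERE

Fix: GROUP BY name, then filter groups with HAVING COUNT(*) > 1

Corrected query:
SELECT name FROM employees GROUP BY name HAVING COUNT(*) > 1

Result:
name
----
Dave
Iris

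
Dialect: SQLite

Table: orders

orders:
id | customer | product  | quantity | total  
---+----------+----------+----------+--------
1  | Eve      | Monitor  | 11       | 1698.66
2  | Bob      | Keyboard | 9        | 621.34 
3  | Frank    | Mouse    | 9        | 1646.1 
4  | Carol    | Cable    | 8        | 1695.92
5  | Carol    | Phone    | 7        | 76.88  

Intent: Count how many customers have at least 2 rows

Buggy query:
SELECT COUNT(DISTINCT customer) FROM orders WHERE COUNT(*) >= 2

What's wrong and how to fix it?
Bug: COUNT(*) cannot appear in WHERE; the per-group count doesn't exist yet

Fix: Group first with HAVING COUNT(*) >= 2, then COUNT the resulting groups

Corrected query:
SELECT COUNT(*) FROM (SELECT customer FROM orders GROUP BY customer HAVING COUNT(*) >= 2)

Result:
COUNT(*)
--------
1       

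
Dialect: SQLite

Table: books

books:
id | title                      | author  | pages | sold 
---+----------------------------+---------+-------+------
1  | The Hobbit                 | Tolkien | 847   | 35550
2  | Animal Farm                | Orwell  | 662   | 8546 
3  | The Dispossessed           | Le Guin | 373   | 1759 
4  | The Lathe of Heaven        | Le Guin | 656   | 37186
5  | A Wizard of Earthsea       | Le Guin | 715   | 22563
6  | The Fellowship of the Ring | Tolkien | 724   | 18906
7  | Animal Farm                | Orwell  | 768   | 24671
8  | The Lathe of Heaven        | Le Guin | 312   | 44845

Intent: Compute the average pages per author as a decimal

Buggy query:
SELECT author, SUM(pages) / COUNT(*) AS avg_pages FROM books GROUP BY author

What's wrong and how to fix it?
Bug: Both operands are integers, so '/' performs integer division and truncates

Fix: Cast one side to REAL so the division keeps the fractional part

Corrected query:
SELECT author, SUM(pages) * 1.0 / COUNT(*) AS avg_pages FROM books GROUP BY author

Result:
author  | avg_pages
--------+----------
Le Guin | 514      
Orwell  | 715      
Tolkien | 785.5    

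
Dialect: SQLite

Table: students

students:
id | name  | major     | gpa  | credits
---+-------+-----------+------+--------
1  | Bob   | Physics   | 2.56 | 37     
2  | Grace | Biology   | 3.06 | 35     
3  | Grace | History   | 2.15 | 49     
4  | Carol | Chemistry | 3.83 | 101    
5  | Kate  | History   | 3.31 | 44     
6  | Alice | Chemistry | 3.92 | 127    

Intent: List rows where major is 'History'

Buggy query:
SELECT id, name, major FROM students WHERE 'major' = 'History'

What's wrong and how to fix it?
Bug: 'major' in single quotes is a string literal, not the column; the comparison is literal-vs-literal and never true

Fix: Reference the column as major without single quotes

Corrected query:
SELECT id, name, major FROM students WHERE major = 'History'

Result:
id | name  | major  
---+-------+--------
3  | Grace | History
5  | Kate  | History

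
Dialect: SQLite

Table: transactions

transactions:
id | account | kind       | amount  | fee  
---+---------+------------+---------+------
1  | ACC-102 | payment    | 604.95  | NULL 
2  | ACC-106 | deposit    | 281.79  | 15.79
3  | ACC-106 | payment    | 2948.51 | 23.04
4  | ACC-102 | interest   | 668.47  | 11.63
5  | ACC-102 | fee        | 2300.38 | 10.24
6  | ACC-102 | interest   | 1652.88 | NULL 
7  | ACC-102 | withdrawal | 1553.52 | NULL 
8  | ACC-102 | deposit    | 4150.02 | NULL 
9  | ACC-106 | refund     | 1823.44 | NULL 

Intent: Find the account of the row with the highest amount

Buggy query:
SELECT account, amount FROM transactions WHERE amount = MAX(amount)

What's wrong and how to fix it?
Bug: MAX(amount) is an aggregate and cannot be used directly in WHERE

Fix: Use a subquery: WHERE amount = (SELECT MAX(amount) FROM transactions)

Corrected query:
SELECT account, amount FROM transactions WHERE amount = (SELECT MAX(amount) FROM transactions)

Result:
account | amount 
--------+--------
ACC-102 | 4150.02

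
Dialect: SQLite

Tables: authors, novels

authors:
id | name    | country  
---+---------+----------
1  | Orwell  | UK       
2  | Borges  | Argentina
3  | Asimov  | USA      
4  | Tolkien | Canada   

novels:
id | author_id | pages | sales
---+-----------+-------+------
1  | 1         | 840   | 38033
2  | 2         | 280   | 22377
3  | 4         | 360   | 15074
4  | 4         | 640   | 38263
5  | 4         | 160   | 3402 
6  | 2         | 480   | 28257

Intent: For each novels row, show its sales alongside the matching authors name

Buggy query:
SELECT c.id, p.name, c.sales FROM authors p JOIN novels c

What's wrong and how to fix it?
Bug: JOIN with no ON clause produces a cartesian product; every novels row pairs with every authors row

Fix: Add ON c.author_id = p.id to the JOIN

Corrected query:
SELECT c.id, p.name, c.sales FROM authors p JOIN novels c ON c.author_id = p.id

Result:
id | name    | sales
---+---------+------
1  | Orwell  | 38033
2  | Borges  | 22377
3  | Tolkien | 15074
4  | Tolkien | 38263
5  | Tolkien | 3402 
6  | Borges  | 28257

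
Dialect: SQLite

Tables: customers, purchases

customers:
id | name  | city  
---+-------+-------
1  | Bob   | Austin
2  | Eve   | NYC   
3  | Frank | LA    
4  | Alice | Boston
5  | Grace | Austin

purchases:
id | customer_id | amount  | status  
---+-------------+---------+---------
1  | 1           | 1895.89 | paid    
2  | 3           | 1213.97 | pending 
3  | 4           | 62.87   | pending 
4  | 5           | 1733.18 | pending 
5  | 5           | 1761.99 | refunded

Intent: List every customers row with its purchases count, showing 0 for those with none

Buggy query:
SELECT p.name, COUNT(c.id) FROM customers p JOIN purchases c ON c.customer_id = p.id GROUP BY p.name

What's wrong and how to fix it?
Bug: An inner join excludes parents with zero children

Fix: Switch to LEFT JOIN to retain unmatched parent rows

Corrected query:
SELECT p.name, COUNT(c.id) FROM customers p LEFT JOIN purchases c ON c.customer_id = p.id GROUP BY p.name

Result:
name  | COUNT(c.id)
------+------------
Alice | 1          
Bob   | 1          
Eve   | 0          
Frank | 1          
Grace | 2          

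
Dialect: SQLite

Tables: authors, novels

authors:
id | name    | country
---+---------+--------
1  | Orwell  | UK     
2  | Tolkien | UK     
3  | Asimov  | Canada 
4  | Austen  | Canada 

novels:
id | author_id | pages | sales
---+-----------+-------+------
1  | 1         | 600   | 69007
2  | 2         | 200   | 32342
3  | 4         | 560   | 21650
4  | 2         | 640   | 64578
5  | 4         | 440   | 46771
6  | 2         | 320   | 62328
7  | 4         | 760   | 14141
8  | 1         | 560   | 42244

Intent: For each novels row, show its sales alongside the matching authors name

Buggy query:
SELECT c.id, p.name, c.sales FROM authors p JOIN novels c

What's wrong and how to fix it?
Bug: JOIN with no ON clause produces a cartesian product; every novels row pairs with every authors row

Fix: Add ON c.author_id = p.id to the JOIN

Corrected query:
SELECT c.id, p.name, c.sales FROM authors p JOIN novels c ON c.author_id = p.id

Result:
id | name    | sales
---+---------+------
1  | Orwell  | 69007
2  | Tolkien | 32342
3  | Austen  | 21650
4  | Tolkien | 64578
5  | Austen  | 46771
6  | Tolkien | 62328
7  | Austen  | 14141
8  | Orwell  | 42244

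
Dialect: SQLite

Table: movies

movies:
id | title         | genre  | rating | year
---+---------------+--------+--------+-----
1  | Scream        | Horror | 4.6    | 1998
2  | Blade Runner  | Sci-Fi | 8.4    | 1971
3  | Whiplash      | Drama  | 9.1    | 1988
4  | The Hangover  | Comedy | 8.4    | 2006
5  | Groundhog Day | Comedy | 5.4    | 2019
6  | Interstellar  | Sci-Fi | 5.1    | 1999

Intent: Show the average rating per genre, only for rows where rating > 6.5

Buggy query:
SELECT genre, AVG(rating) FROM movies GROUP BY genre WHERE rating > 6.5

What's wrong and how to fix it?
Bug: Row-level WHERE must come before GROUP BY in the clause order

Fix: Move the WHERE clause before GROUP BY

Corrected query:
SELECT genre, AVG(rating) FROM movies WHERE rating > 6.5 GROUP BY genre

Result:
genre  | AVG(rating)
-------+------------
Comedy | 8.4        
Drama  | 9.1        
Sci-Fi | 8.4        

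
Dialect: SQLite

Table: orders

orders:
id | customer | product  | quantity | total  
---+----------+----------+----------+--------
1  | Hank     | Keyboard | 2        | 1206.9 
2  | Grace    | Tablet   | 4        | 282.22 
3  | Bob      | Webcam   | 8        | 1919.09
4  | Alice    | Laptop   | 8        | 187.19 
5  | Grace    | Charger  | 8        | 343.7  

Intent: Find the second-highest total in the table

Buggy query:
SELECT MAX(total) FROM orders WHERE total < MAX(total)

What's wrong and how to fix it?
Bug: MAX(total) on the right of the comparison is an aggregate-in-WHERE error

Fix: Put the inner MAX in a scalar subquery

Corrected query:
SELECT MAX(total) FROM orders WHERE total < (SELECT MAX(total) FROM orders)

Result:
MAX(total)
----------
1206.9    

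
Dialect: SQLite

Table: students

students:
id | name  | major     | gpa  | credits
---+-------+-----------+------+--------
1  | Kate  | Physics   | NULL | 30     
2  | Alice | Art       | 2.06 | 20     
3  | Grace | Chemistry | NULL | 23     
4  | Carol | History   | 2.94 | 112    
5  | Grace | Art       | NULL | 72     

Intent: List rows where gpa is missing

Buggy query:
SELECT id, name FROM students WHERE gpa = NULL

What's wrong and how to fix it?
Bug: '= NULL' is always unknown in SQL three-valued logic, so no rows match

Fix: Replace '= NULL' with 'IS NULL'

Corrected query:
SELECT id, name FROM students WHERE gpa IS NULL

Result:
id | name 
---+------
1  | Kate 
3  | Grace
5  | Grace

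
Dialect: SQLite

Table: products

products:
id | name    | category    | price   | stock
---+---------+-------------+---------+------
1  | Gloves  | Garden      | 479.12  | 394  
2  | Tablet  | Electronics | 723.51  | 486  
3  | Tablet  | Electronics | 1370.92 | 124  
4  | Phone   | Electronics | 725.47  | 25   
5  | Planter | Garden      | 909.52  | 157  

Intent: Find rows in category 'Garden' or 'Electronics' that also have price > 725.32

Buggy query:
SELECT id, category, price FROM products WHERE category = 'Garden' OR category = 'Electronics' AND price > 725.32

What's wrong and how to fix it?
Bug: Without parentheses, AND is evaluated before OR, so the price filter only applies to the 'Electronics' branch

Fix: Add parentheses around the OR so the AND applies to both alternatives

Corrected query:
SELECT id, category, price FROM products WHERE (category = 'Garden' OR category = 'Electronics') AND price > 725.32

Result:
id | category    | price  
---+-------------+--------
3  | Electronics | 1370.92
4  | Electronics | 725.47 
5  | Garden      | 909.52 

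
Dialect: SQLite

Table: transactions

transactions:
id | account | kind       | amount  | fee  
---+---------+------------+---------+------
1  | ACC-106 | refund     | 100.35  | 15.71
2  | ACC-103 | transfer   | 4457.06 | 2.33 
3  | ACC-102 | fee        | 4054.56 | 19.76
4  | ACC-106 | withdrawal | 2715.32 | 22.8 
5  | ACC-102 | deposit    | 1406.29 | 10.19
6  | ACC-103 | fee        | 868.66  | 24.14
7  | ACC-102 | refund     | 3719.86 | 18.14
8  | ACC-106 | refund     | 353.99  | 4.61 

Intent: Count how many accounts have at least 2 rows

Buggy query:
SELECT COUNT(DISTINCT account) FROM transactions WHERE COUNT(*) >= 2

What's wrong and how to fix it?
Bug: COUNT(*) cannot appear in WHERE; the per-group count doesn't exist yet

Fix: Group first with HAVING COUNT(*) >= 2, then COUNT the resulting groups

Corrected query:
SELECT COUNT(*) FROM (SELECT account FROM transactions GROUP BY account HAVING COUNT(*) >= 2)

Result:
COUNT(*)
--------
3       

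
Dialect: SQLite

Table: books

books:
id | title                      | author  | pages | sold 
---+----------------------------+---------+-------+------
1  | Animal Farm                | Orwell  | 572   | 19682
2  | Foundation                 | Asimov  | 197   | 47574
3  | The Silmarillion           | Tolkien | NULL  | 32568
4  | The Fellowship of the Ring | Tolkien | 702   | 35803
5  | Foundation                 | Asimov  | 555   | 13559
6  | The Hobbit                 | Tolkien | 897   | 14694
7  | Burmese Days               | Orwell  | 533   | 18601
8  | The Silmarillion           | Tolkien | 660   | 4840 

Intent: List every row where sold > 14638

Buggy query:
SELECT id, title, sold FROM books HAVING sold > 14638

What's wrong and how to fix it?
Bug: HAVING filters the output of aggregation, but this query has no GROUP BY and no aggregate functions, so SQLite rejects it (HAVING clause on a non-aggregate query); the condition here is per row

Fix: Replace HAVING with WHERE since the condition applies to individual rows

Corrected query:
SELECT id, title, sold FROM books WHERE sold > 14638

Result:
id | title                      | sold 
---+----------------------------+------
1  | Animal Farm                | 19682
2  | Foundation                 | 47574
3  | The Silmarillion           | 32568
4  | The Fellowship of the Ring | 35803
6  | The Hobbit                 | 14694
7  | Burmese Days               | 18601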